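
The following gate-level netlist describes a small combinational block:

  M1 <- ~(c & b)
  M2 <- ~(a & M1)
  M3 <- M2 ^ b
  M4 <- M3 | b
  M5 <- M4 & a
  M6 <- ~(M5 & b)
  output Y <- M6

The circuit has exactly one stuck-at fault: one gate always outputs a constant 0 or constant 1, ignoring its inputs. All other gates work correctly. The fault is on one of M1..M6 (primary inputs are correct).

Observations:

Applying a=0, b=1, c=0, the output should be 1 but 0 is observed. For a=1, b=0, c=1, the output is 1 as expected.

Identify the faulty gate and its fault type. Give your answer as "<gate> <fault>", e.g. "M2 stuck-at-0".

M5 stuck-at-1

Fault-free values for test 1 (a=0, b=1, c=0): M1=1, M2=1, M3=0, M4=1, M5=0, M6=1, giving Y=1. Observed 0.
Test 1: faults giving observed 0 are {M5 stuck-at-1, M6 stuck-at-0}.
Test 2 (a=1, b=0, c=1): fault-free M1=1, M2=0, M3=0, M4=0, M5=0, M6=1 → 1; observed 1. Eliminates M6 stuck-at-0.
Only M5 stuck-at-1 is consistent with every test.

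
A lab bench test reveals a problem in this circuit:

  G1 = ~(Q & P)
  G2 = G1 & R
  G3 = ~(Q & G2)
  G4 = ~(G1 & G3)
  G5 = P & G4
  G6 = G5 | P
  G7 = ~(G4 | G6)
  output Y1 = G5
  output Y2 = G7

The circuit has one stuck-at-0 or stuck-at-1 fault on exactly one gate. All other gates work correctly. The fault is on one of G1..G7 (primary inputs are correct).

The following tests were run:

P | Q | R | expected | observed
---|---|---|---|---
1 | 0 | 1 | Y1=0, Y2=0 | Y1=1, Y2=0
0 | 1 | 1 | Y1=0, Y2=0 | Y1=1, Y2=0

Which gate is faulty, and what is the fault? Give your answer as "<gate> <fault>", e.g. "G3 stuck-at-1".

G5 stuck-at-1

Fault-free values for test 1 (P=1, Q=0, R=1): G1=1, G2=1, G3=1, G4=0, G5=0, G6=1, G7=0, giving Y1=0, Y2=0. Observed Y1=1, Y2=0.
Test 1: faults giving observed Y1=1, Y2=0 are {G1 stuck-at-0, G3 stuck-at-0, G4 stuck-at-1, G5 stuck-at-1}.
Test 2 (P=0, Q=1, R=1): fault-free G1=1, G2=1, G3=0, G4=1, G5=0, G6=0, G7=0 → Y1=0, Y2=0; observed Y1=1, Y2=0. Eliminates G1 stuck-at-0, G3 stuck-at-0, G4 stuck-at-1.
Only G5 stuck-at-1 is consistent with every test.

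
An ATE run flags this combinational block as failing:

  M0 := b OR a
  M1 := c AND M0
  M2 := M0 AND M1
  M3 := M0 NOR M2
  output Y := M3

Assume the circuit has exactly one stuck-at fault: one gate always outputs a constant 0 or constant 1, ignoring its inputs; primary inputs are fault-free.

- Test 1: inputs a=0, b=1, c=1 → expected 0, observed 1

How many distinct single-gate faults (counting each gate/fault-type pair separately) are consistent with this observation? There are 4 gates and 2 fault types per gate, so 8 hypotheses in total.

Fault-free: M0=1, M1=1, M2=1, M3=0 → 0. Observed 1.
  M0 stuck-at-0: output 1 ✓
  M0 stuck-at-1: output 0 ✗
  M1 stuck-at-0: output 0 ✗
  M1 stuck-at-1: output 0 ✗
  M2 stuck-at-0: output 0 ✗
  M2 stuck-at-1: output 0 ✗
  M3 stuck-at-0: output 0 ✗
  M3 stuck-at-1: output 1 ✓
Consistent faults: {M0 stuck-at-0, M3 stuck-at-1} — 2 in all.

2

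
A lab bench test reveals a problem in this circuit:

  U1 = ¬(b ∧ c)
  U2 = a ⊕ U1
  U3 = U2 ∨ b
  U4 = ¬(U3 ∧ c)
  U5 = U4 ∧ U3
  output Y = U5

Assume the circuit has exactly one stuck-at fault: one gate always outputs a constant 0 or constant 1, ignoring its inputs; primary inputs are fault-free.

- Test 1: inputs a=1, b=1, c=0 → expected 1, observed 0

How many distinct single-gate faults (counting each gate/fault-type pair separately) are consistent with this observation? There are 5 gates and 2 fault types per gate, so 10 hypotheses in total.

Fault-free: U1=1, U2=0, U3=1, U4=1, U5=1 → 1. Observed 0.
  U1 stuck-at-0: output 1 ✗
  U1 stuck-at-1: output 1 ✗
  U2 stuck-at-0: output 1 ✗
  U2 stuck-at-1: output 1 ✗
  U3 stuck-at-0: output 0 ✓
  U3 stuck-at-1: output 1 ✗
  U4 stuck-at-0: output 0 ✓
  U4 stuck-at-1: output 1 ✗
  U5 stuck-at-0: output 0 ✓
  U5 stuck-at-1: output 1 ✗
Consistent faults: {U3 stuck-at-0, U4 stuck-at-0, U5 stuck-at-0} — 3 in all.

3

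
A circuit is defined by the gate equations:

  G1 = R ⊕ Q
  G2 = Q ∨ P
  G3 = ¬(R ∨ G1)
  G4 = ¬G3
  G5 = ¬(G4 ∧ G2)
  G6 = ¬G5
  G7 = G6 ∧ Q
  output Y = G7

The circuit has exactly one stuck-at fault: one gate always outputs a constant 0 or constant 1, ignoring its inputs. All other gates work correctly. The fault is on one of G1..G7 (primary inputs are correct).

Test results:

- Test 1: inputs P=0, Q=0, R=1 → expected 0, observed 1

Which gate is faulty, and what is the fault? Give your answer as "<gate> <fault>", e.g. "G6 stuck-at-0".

Fault-free values for test 1 (P=0, Q=0, R=1): G1=1, G2=0, G3=0, G4=1, G5=1, G6=0, G7=0, giving Y=0. Observed 1.
Test 1: faults giving observed 1 are {G7 stuck-at-1}.
Only G7 stuck-at-1 is consistent with every test.

G7 stuck-at-1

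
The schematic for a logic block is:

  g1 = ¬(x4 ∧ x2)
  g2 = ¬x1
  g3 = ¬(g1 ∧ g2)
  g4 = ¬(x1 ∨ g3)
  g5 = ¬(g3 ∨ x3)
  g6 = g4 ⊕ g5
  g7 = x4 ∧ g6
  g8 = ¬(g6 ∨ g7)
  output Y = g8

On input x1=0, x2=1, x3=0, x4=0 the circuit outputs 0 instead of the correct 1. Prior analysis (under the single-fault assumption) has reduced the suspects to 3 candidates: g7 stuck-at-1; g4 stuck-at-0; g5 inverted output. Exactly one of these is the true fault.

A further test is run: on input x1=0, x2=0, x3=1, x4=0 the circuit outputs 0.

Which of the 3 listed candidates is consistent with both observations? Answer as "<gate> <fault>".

Evaluate each candidate on input x1=0, x2=0, x3=1, x4=0:
  g7 stuck-at-1: g1=1, g2=1, g3=0, g4=1, g5=0, g6=1, g7=1 [stuck-at-1], g8=0 → 0 — matches
  g4 stuck-at-0: g1=1, g2=1, g3=0, g4=0 [stuck-at-0], g5=0, g6=0, g7=0, g8=1 → 1 — eliminated
  g5 inverted output: g1=1, g2=1, g3=0, g4=1, g5=1 [inverted output], g6=0, g7=0, g8=1 → 1 — eliminated
Only g7 stuck-at-1 reproduces the observed 0.

g7 stuck-at-1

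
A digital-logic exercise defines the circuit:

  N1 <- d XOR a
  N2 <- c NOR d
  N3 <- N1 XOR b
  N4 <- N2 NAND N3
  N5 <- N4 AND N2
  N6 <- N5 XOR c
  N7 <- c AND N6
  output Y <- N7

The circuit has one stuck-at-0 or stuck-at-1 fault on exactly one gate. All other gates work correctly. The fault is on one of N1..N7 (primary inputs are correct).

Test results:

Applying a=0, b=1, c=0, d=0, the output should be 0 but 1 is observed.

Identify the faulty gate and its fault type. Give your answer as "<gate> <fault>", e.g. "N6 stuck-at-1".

Fault-free values for test 1 (a=0, b=1, c=0, d=0): N1=0, N2=1, N3=1, N4=0, N5=0, N6=0, N7=0, giving Y=0. Observed 1.
Test 1: faults giving observed 1 are {N7 stuck-at-1}.
Only N7 stuck-at-1 is consistent with every test.

N7 stuck-at-1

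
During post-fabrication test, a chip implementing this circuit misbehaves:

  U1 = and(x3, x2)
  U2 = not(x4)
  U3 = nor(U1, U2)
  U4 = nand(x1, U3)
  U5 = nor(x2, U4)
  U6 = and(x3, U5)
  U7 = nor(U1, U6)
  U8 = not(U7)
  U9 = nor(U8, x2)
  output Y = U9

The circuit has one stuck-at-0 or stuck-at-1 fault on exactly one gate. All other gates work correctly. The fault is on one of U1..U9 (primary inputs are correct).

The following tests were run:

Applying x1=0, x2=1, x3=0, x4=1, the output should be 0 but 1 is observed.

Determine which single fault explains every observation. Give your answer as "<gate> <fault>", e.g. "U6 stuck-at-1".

U9 stuck-at-1

Fault-free values for test 1 (x1=0, x2=1, x3=0, x4=1): U1=0, U2=0, U3=1, U4=1, U5=0, U6=0, U7=1, U8=0, U9=0, giving Y=0. Observed 1.
Test 1: faults giving observed 1 are {U9 stuck-at-1}.
Only U9 stuck-at-1 is consistent with every test.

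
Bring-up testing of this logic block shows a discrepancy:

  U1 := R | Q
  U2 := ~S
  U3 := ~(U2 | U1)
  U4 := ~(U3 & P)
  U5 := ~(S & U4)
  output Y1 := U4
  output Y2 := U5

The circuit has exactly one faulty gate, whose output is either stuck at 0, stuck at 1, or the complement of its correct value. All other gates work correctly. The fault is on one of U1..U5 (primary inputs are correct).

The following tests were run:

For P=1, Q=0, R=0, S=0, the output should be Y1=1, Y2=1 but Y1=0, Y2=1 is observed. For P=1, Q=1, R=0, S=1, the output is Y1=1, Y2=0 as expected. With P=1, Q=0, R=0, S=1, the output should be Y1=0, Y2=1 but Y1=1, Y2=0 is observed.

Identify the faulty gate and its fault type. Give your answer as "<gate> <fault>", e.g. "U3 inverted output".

Fault-free values for test 1 (P=1, Q=0, R=0, S=0): U1=0, U2=1, U3=0, U4=1, U5=1, giving Y1=1, Y2=1. Observed Y1=0, Y2=1.
Test 1: faults giving observed Y1=0, Y2=1 are {U2 stuck-at-0, U2 inverted output, U3 stuck-at-1, U3 inverted output, U4 stuck-at-0, U4 inverted output}.
Test 2 (P=1, Q=1, R=0, S=1): fault-free U1=1, U2=0, U3=0, U4=1, U5=0 → Y1=1, Y2=0; observed Y1=1, Y2=0. Eliminates U3 stuck-at-1, U3 inverted output, U4 stuck-at-0, U4 inverted output.
Test 3 (P=1, Q=0, R=0, S=1): fault-free U1=0, U2=0, U3=1, U4=0, U5=1 → Y1=0, Y2=1; observed Y1=1, Y2=0. Eliminates U2 stuck-at-0.
Only U2 inverted output is consistent with every test.

U2 inverted output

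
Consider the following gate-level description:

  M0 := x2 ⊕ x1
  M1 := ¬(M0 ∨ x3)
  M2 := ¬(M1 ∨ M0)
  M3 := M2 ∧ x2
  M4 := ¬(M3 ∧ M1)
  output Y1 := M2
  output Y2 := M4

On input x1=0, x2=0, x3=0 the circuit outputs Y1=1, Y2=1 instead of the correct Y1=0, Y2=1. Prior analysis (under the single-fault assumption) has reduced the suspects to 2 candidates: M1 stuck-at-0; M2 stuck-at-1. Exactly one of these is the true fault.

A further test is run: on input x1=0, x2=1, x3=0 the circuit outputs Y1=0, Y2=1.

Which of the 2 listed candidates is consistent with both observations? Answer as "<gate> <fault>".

M1 stuck-at-0

Evaluate each candidate on input x1=0, x2=1, x3=0:
  M1 stuck-at-0: M0=1, M1=0 [stuck-at-0], M2=0, M3=0, M4=1 → Y1=0, Y2=1 — matches
  M2 stuck-at-1: M0=1, M1=0, M2=1 [stuck-at-1], M3=1, M4=1 → Y1=1, Y2=1 — eliminated
Only M1 stuck-at-0 reproduces the observed Y1=0, Y2=1.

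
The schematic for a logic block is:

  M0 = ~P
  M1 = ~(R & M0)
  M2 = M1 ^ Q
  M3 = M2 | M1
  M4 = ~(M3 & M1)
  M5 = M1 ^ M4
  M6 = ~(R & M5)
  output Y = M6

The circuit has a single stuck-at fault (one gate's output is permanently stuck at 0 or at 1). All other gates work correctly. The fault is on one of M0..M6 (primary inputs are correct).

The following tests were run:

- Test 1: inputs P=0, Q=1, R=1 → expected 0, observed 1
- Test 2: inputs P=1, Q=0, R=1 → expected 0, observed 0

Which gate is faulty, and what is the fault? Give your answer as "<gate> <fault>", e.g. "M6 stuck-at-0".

Fault-free values for test 1 (P=0, Q=1, R=1): M0=1, M1=0, M2=1, M3=1, M4=1, M5=1, M6=0, giving Y=0. Observed 1.
Test 1: faults giving observed 1 are {M4 stuck-at-0, M5 stuck-at-0, M6 stuck-at-1}.
Test 2 (P=1, Q=0, R=1): fault-free M0=0, M1=1, M2=1, M3=1, M4=0, M5=1, M6=0 → 0; observed 0. Eliminates M5 stuck-at-0, M6 stuck-at-1.
Only M4 stuck-at-0 is consistent with every test.

M4 stuck-at-0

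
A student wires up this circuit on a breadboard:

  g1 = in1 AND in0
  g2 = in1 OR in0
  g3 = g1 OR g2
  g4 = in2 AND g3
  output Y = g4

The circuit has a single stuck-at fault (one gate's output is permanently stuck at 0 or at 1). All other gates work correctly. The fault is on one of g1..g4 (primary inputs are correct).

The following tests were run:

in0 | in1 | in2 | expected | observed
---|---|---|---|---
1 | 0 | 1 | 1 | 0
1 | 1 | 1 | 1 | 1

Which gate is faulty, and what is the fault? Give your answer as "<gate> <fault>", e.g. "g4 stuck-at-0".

Fault-free values for test 1 (in0=1, in1=0, in2=1): g1=0, g2=1, g3=1, g4=1, giving Y=1. Observed 0.
Test 1: faults giving observed 0 are {g2 stuck-at-0, g3 stuck-at-0, g4 stuck-at-0}.
Test 2 (in0=1, in1=1, in2=1): fault-free g1=1, g2=1, g3=1, g4=1 → 1; observed 1. Eliminates g3 stuck-at-0, g4 stuck-at-0.
Only g2 stuck-at-0 is consistent with every test.

g2 stuck-at-0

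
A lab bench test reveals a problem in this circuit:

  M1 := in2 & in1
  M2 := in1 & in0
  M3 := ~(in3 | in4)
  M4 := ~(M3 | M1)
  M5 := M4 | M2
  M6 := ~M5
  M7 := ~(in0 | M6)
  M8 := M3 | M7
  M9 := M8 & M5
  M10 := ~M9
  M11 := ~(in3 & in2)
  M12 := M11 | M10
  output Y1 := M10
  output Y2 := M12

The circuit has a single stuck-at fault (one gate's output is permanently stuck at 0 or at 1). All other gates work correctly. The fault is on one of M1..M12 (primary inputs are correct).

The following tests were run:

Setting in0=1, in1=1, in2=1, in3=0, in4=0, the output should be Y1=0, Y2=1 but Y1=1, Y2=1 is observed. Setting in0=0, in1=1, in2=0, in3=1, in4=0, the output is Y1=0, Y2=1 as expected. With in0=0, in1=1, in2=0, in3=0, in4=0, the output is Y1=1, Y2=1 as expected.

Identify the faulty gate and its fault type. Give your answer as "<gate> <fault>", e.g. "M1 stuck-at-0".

Fault-free values for test 1 (in0=1, in1=1, in2=1, in3=0, in4=0): M1=1, M2=1, M3=1, M4=0, M5=1, M6=0, M7=0, M8=1, M9=1, M10=0, M11=1, M12=1, giving Y1=0, Y2=1. Observed Y1=1, Y2=1.
Test 1: faults giving observed Y1=1, Y2=1 are {M2 stuck-at-0, M3 stuck-at-0, M5 stuck-at-0, M8 stuck-at-0, M9 stuck-at-0, M10 stuck-at-1}.
Test 2 (in0=0, in1=1, in2=0, in3=1, in4=0): fault-free M1=0, M2=0, M3=0, M4=1, M5=1, M6=0, M7=1, M8=1, M9=1, M10=0, M11=1, M12=1 → Y1=0, Y2=1; observed Y1=0, Y2=1. Eliminates M5 stuck-at-0, M8 stuck-at-0, M9 stuck-at-0, M10 stuck-at-1.
Test 3 (in0=0, in1=1, in2=0, in3=0, in4=0): fault-free M1=0, M2=0, M3=1, M4=0, M5=0, M6=1, M7=0, M8=1, M9=0, M10=1, M11=1, M12=1 → Y1=1, Y2=1; observed Y1=1, Y2=1. Eliminates M3 stuck-at-0.
Only M2 stuck-at-0 is consistent with every test.

M2 stuck-at-0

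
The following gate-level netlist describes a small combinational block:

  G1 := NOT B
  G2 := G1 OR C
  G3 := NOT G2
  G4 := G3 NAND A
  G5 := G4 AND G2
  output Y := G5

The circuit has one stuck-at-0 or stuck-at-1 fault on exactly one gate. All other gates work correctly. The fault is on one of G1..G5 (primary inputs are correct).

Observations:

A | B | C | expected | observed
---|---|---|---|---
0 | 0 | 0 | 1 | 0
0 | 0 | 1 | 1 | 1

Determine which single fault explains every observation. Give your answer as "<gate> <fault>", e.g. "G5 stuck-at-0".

G1 stuck-at-0

Fault-free values for test 1 (A=0, B=0, C=0): G1=1, G2=1, G3=0, G4=1, G5=1, giving Y=1. Observed 0.
Test 1: faults giving observed 0 are {G1 stuck-at-0, G2 stuck-at-0, G4 stuck-at-0, G5 stuck-at-0}.
Test 2 (A=0, B=0, C=1): fault-free G1=1, G2=1, G3=0, G4=1, G5=1 → 1; observed 1. Eliminates G2 stuck-at-0, G4 stuck-at-0, G5 stuck-at-0.
Only G1 stuck-at-0 is consistent with every test.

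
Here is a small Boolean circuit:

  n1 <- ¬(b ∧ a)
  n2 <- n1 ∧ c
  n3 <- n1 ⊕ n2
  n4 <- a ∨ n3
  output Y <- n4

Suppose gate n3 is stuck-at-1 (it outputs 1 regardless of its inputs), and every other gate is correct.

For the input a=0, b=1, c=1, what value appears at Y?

Propagate with n3 forced: n1=1, n2=1, n3=1 [stuck-at-1], n4=1.
So Y = 1. (Without the fault it would be 0.)

1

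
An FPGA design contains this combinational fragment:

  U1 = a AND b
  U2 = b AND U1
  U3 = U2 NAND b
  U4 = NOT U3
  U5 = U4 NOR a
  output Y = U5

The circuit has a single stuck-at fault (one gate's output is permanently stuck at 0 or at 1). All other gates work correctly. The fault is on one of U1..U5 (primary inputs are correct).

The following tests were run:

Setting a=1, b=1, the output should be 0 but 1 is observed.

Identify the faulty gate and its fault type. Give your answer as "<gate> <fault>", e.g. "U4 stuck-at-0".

Fault-free values for test 1 (a=1, b=1): U1=1, U2=1, U3=0, U4=1, U5=0, giving Y=0. Observed 1.
Test 1: faults giving observed 1 are {U5 stuck-at-1}.
Only U5 stuck-at-1 is consistent with every test.

U5 stuck-at-1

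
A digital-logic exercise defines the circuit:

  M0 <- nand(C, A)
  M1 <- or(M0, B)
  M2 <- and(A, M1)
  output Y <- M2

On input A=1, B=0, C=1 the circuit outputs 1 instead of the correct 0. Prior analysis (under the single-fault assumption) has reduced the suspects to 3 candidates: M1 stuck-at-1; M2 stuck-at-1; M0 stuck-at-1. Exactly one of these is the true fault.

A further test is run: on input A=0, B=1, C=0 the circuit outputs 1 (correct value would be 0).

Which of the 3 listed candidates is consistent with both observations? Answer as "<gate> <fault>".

M2 stuck-at-1

Evaluate each candidate on input A=0, B=1, C=0:
  M1 stuck-at-1: M0=1, M1=1 [stuck-at-1], M2=0 → 0 — eliminated
  M2 stuck-at-1: M0=1, M1=1, M2=1 [stuck-at-1] → 1 — matches
  M0 stuck-at-1: M0=1 [stuck-at-1], M1=1, M2=0 → 0 — eliminated
Only M2 stuck-at-1 reproduces the observed 1.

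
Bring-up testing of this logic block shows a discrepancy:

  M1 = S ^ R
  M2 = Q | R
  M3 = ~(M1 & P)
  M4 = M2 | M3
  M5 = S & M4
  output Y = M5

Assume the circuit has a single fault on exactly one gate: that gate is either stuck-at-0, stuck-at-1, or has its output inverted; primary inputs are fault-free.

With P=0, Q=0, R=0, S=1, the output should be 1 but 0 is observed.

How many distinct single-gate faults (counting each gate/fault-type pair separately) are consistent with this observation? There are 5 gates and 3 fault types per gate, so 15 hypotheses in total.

Fault-free: M1=1, M2=0, M3=1, M4=1, M5=1 → 1. Observed 0.
  M1: none of the 3 fault types match ✗
  M2: none of the 3 fault types match ✗
  M3: stuck-at-0, inverted output ✓; others ✗
  M4: stuck-at-0, inverted output ✓; others ✗
  M5: stuck-at-0, inverted output ✓; others ✗
Consistent faults: {M3 stuck-at-0, M3 inverted output, M4 stuck-at-0, M4 inverted output, M5 stuck-at-0, M5 inverted output} — 6 in all.

6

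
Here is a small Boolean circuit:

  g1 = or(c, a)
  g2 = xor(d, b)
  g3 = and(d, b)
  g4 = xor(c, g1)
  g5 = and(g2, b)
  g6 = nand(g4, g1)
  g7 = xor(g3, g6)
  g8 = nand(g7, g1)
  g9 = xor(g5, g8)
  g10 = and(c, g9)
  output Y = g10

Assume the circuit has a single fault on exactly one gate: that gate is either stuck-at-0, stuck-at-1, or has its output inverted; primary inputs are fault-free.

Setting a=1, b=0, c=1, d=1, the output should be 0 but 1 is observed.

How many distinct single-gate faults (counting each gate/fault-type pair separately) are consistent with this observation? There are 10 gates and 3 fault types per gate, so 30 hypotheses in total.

Fault-free: g1=1, g2=1, g3=0, g4=0, g5=0, g6=1, g7=1, g8=0, g9=0, g10=0 → 0. Observed 1.
  g1: stuck-at-0, inverted output ✓; others ✗
  g2: none of the 3 fault types match ✗
  g3: stuck-at-1, inverted output ✓; others ✗
  g4: stuck-at-1, inverted output ✓; others ✗
  g5: stuck-at-1, inverted output ✓; others ✗
  g6: stuck-at-0, inverted output ✓; others ✗
  g7: stuck-at-0, inverted output ✓; others ✗
  g8: stuck-at-1, inverted output ✓; others ✗
  g9: stuck-at-1, inverted output ✓; others ✗
  g10: stuck-at-1, inverted output ✓; others ✗
Consistent faults: {g1 stuck-at-0, g1 inverted output, g3 stuck-at-1, g3 inverted output, g4 stuck-at-1, g4 inverted output, g5 stuck-at-1, g5 inverted output, g6 stuck-at-0, g6 inverted output, g7 stuck-at-0, g7 inverted output, g8 stuck-at-1, g8 inverted output, g9 stuck-at-1, g9 inverted output, g10 stuck-at-1, g10 inverted output} — 18 in all.

18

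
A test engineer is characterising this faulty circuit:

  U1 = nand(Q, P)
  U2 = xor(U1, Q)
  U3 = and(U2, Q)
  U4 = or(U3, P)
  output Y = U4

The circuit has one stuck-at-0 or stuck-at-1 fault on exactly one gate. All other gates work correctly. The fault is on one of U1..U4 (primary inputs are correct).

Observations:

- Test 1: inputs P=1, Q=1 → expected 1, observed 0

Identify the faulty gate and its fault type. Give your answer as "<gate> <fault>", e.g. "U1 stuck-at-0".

Fault-free values for test 1 (P=1, Q=1): U1=0, U2=1, U3=1, U4=1, giving Y=1. Observed 0.
Test 1: faults giving observed 0 are {U4 stuck-at-0}.
Only U4 stuck-at-0 is consistent with every test.

U4 stuck-at-0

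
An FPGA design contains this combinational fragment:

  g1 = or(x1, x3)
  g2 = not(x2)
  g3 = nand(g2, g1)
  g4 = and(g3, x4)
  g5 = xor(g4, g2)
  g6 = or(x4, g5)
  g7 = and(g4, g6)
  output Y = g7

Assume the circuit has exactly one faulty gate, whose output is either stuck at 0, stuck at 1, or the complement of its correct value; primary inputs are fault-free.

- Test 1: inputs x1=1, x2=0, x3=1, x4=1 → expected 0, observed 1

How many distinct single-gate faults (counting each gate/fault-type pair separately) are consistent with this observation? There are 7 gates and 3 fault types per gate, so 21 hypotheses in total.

Fault-free: g1=1, g2=1, g3=0, g4=0, g5=1, g6=1, g7=0 → 0. Observed 1.
  g1: stuck-at-0, inverted output ✓; others ✗
  g2: stuck-at-0, inverted output ✓; others ✗
  g3: stuck-at-1, inverted output ✓; others ✗
  g4: stuck-at-1, inverted output ✓; others ✗
  g5: none of the 3 fault types match ✗
  g6: none of the 3 fault types match ✗
  g7: stuck-at-1, inverted output ✓; others ✗
Consistent faults: {g1 stuck-at-0, g1 inverted output, g2 stuck-at-0, g2 inverted output, g3 stuck-at-1, g3 inverted output, g4 stuck-at-1, g4 inverted output, g7 stuck-at-1, g7 inverted output} — 10 in all.

10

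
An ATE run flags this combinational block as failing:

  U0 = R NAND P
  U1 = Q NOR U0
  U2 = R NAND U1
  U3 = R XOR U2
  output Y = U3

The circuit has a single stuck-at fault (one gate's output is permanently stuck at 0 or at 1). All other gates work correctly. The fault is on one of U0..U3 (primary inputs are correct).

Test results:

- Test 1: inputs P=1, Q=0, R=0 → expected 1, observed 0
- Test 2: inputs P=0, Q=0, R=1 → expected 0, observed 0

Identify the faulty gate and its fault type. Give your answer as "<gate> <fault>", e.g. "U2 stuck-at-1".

Fault-free values for test 1 (P=1, Q=0, R=0): U0=1, U1=0, U2=1, U3=1, giving Y=1. Observed 0.
Test 1: faults giving observed 0 are {U2 stuck-at-0, U3 stuck-at-0}.
Test 2 (P=0, Q=0, R=1): fault-free U0=1, U1=0, U2=1, U3=0 → 0; observed 0. Eliminates U2 stuck-at-0.
Only U3 stuck-at-0 is consistent with every test.

U3 stuck-at-0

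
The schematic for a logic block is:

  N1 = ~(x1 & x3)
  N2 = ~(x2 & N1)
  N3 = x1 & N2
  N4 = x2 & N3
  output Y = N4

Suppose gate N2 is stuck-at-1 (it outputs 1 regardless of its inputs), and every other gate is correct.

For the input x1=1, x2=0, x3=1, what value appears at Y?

Propagate with N2 forced: N1=0, N2=1 [stuck-at-1], N3=1, N4=0.
So Y = 0. (Same as the fault-free value — the fault is masked on this input.)

0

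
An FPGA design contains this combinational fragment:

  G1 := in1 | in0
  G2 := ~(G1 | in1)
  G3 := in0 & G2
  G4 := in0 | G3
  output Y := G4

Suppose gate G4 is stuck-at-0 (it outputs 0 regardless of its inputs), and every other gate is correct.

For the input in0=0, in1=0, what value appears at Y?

Propagate with G4 forced: G1=0, G2=1, G3=0, G4=0 [stuck-at-0].
So Y = 0. (Same as the fault-free value — the fault is masked on this input.)

0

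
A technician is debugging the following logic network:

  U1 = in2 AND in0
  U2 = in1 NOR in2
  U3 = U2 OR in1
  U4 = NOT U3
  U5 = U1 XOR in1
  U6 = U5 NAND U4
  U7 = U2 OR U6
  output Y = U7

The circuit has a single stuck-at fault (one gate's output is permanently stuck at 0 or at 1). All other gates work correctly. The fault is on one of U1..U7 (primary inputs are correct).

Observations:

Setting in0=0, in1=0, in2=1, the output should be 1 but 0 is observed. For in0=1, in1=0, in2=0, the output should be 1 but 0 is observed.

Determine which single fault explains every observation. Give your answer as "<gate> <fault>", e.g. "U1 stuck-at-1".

U7 stuck-at-0

Fault-free values for test 1 (in0=0, in1=0, in2=1): U1=0, U2=0, U3=0, U4=1, U5=0, U6=1, U7=1, giving Y=1. Observed 0.
Test 1: faults giving observed 0 are {U1 stuck-at-1, U5 stuck-at-1, U6 stuck-at-0, U7 stuck-at-0}.
Test 2 (in0=1, in1=0, in2=0): fault-free U1=0, U2=1, U3=1, U4=0, U5=0, U6=1, U7=1 → 1; observed 0. Eliminates U1 stuck-at-1, U5 stuck-at-1, U6 stuck-at-0.
Only U7 stuck-at-0 is consistent with every test.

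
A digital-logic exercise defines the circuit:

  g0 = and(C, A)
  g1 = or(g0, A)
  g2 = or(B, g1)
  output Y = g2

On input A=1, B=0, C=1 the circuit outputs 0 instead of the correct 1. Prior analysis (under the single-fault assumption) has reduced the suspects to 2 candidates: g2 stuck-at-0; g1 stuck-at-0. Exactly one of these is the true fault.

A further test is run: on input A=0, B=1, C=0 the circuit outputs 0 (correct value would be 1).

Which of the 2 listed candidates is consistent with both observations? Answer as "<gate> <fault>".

g2 stuck-at-0

Evaluate each candidate on input A=0, B=1, C=0:
  g2 stuck-at-0: g0=0, g1=0, g2=0 [stuck-at-0] → 0 — matches
  g1 stuck-at-0: g0=0, g1=0 [stuck-at-0], g2=1 → 1 — eliminated
Only g2 stuck-at-0 reproduces the observed 0.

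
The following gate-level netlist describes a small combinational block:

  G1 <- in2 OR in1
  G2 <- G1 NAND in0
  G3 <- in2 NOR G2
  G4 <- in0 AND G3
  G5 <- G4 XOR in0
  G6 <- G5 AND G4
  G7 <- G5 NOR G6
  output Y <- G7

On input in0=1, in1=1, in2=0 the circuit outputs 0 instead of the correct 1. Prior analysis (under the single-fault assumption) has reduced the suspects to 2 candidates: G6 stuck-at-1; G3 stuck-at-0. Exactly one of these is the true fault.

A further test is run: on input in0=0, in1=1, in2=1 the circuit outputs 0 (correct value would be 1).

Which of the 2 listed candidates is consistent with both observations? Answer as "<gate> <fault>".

Evaluate each candidate on input in0=0, in1=1, in2=1:
  G6 stuck-at-1: G1=1, G2=1, G3=0, G4=0, G5=0, G6=1 [stuck-at-1], G7=0 → 0 — matches
  G3 stuck-at-0: G1=1, G2=1, G3=0 [stuck-at-0], G4=0, G5=0, G6=0, G7=1 → 1 — eliminated
Only G6 stuck-at-1 reproduces the observed 0.

G6 stuck-at-1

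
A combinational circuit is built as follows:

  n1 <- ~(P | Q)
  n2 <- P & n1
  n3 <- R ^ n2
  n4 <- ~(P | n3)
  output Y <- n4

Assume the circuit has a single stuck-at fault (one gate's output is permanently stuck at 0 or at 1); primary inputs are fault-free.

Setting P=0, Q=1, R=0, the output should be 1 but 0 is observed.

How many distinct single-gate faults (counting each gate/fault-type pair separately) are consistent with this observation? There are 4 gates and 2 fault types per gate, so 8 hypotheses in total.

3

Fault-free: n1=0, n2=0, n3=0, n4=1 → 1. Observed 0.
  n1 stuck-at-0: output 1 ✗
  n1 stuck-at-1: output 1 ✗
  n2 stuck-at-0: output 1 ✗
  n2 stuck-at-1: output 0 ✓
  n3 stuck-at-0: output 1 ✗
  n3 stuck-at-1: output 0 ✓
  n4 stuck-at-0: output 0 ✓
  n4 stuck-at-1: output 1 ✗
Consistent faults: {n2 stuck-at-1, n3 stuck-at-1, n4 stuck-at-0} — 3 in all.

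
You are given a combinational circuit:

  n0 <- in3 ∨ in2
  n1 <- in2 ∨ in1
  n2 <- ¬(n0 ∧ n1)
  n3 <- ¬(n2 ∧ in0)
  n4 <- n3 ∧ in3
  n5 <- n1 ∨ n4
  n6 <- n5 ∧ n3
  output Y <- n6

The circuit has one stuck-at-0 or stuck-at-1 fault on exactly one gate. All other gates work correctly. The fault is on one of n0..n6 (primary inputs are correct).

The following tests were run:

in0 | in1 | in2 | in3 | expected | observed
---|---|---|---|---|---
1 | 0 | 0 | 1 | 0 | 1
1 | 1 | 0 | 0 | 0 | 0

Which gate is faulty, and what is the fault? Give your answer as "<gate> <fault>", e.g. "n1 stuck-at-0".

n1 stuck-at-1

Fault-free values for test 1 (in0=1, in1=0, in2=0, in3=1): n0=1, n1=0, n2=1, n3=0, n4=0, n5=0, n6=0, giving Y=0. Observed 1.
Test 1: faults giving observed 1 are {n1 stuck-at-1, n2 stuck-at-0, n3 stuck-at-1, n6 stuck-at-1}.
Test 2 (in0=1, in1=1, in2=0, in3=0): fault-free n0=0, n1=1, n2=1, n3=0, n4=0, n5=1, n6=0 → 0; observed 0. Eliminates n2 stuck-at-0, n3 stuck-at-1, n6 stuck-at-1.
Only n1 stuck-at-1 is consistent with every test.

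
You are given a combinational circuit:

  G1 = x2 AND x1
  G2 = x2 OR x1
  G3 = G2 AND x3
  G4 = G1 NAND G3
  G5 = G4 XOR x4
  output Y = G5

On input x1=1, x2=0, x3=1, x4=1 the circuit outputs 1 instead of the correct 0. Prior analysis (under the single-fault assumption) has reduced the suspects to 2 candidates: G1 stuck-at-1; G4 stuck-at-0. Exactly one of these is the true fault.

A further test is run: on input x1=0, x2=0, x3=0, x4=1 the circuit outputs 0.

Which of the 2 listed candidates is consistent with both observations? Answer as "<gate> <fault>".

G1 stuck-at-1

Evaluate each candidate on input x1=0, x2=0, x3=0, x4=1:
  G1 stuck-at-1: G1=1 [stuck-at-1], G2=0, G3=0, G4=1, G5=0 → 0 — matches
  G4 stuck-at-0: G1=0, G2=0, G3=0, G4=0 [stuck-at-0], G5=1 → 1 — eliminated
Only G1 stuck-at-1 reproduces the observed 0.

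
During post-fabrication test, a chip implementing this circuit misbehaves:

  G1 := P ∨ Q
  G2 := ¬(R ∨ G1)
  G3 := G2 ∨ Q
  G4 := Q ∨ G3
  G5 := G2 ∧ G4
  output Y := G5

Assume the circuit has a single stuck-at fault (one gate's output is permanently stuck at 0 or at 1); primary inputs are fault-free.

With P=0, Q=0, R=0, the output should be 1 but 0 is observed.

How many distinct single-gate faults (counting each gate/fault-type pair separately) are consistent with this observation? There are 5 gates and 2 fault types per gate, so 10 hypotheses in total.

5

Fault-free: G1=0, G2=1, G3=1, G4=1, G5=1 → 1. Observed 0.
  G1 stuck-at-0: output 1 ✗
  G1 stuck-at-1: output 0 ✓
  G2 stuck-at-0: output 0 ✓
  G2 stuck-at-1: output 1 ✗
  G3 stuck-at-0: output 0 ✓
  G3 stuck-at-1: output 1 ✗
  G4 stuck-at-0: output 0 ✓
  G4 stuck-at-1: output 1 ✗
  G5 stuck-at-0: output 0 ✓
  G5 stuck-at-1: output 1 ✗
Consistent faults: {G1 stuck-at-1, G2 stuck-at-0, G3 stuck-at-0, G4 stuck-at-0, G5 stuck-at-0} — 5 in all.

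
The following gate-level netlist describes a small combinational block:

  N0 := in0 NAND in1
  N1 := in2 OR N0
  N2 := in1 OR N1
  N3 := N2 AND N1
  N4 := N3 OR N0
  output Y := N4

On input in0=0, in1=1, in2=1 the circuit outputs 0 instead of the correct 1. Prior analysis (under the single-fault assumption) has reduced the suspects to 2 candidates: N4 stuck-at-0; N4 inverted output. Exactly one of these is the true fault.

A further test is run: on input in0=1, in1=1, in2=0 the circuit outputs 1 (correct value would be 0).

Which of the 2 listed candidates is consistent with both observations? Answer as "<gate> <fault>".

N4 inverted output

Evaluate each candidate on input in0=1, in1=1, in2=0:
  N4 stuck-at-0: N0=0, N1=0, N2=1, N3=0, N4=0 [stuck-at-0] → 0 — eliminated
  N4 inverted output: N0=0, N1=0, N2=1, N3=0, N4=1 [inverted output] → 1 — matches
Only N4 inverted output reproduces the observed 1.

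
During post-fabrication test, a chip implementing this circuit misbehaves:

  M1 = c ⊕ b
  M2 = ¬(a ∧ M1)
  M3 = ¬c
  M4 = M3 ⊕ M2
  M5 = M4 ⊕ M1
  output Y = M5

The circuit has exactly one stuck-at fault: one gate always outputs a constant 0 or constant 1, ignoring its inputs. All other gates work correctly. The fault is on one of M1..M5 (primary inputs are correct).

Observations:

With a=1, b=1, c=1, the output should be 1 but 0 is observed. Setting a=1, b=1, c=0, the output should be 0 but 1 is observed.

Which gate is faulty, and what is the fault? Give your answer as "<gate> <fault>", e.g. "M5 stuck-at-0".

Fault-free values for test 1 (a=1, b=1, c=1): M1=0, M2=1, M3=0, M4=1, M5=1, giving Y=1. Observed 0.
Test 1: faults giving observed 0 are {M2 stuck-at-0, M3 stuck-at-1, M4 stuck-at-0, M5 stuck-at-0}.
Test 2 (a=1, b=1, c=0): fault-free M1=1, M2=0, M3=1, M4=1, M5=0 → 0; observed 1. Eliminates M2 stuck-at-0, M3 stuck-at-1, M5 stuck-at-0.
Only M4 stuck-at-0 is consistent with every test.

M4 stuck-at-0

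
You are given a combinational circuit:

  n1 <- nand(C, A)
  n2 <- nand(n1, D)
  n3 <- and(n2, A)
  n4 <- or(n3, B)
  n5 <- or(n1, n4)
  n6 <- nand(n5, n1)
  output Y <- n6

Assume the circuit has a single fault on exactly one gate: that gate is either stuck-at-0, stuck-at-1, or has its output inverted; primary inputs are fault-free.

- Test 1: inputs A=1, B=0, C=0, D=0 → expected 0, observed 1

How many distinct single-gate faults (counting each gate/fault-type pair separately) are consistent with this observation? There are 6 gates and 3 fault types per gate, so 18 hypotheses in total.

6

Fault-free: n1=1, n2=1, n3=1, n4=1, n5=1, n6=0 → 0. Observed 1.
  n1: stuck-at-0, inverted output ✓; others ✗
  n2: none of the 3 fault types match ✗
  n3: none of the 3 fault types match ✗
  n4: none of the 3 fault types match ✗
  n5: stuck-at-0, inverted output ✓; others ✗
  n6: stuck-at-1, inverted output ✓; others ✗
Consistent faults: {n1 stuck-at-0, n1 inverted output, n5 stuck-at-0, n5 inverted output, n6 stuck-at-1, n6 inverted output} — 6 in all.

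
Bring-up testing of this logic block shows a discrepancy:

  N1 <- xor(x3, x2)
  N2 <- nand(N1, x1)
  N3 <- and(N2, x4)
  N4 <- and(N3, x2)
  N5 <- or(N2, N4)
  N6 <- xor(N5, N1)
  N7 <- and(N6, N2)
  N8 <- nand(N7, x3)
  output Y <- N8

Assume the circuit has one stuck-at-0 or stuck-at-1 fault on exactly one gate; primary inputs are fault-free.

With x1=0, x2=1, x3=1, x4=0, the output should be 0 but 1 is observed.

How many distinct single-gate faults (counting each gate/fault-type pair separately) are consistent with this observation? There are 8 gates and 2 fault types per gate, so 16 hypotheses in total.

Fault-free: N1=0, N2=1, N3=0, N4=0, N5=1, N6=1, N7=1, N8=0 → 0. Observed 1.
  N1: stuck-at-1 ✓; others ✗
  N2: stuck-at-0 ✓; others ✗
  N3: none of the 2 fault types match ✗
  N4: none of the 2 fault types match ✗
  N5: stuck-at-0 ✓; others ✗
  N6: stuck-at-0 ✓; others ✗
  N7: stuck-at-0 ✓; others ✗
  N8: stuck-at-1 ✓; others ✗
Consistent faults: {N1 stuck-at-1, N2 stuck-at-0, N5 stuck-at-0, N6 stuck-at-0, N7 stuck-at-0, N8 stuck-at-1} — 6 in all.

6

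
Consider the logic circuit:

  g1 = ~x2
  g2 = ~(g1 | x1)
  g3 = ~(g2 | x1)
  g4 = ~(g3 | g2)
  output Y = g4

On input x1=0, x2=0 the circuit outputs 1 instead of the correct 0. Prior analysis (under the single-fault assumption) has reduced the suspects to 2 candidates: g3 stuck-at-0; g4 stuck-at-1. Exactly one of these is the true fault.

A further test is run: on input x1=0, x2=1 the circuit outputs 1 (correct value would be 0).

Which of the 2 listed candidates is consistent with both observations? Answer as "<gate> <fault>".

Evaluate each candidate on input x1=0, x2=1:
  g3 stuck-at-0: g1=0, g2=1, g3=0 [stuck-at-0], g4=0 → 0 — eliminated
  g4 stuck-at-1: g1=0, g2=1, g3=0, g4=1 [stuck-at-1] → 1 — matches
Only g4 stuck-at-1 reproduces the observed 1.

g4 stuck-at-1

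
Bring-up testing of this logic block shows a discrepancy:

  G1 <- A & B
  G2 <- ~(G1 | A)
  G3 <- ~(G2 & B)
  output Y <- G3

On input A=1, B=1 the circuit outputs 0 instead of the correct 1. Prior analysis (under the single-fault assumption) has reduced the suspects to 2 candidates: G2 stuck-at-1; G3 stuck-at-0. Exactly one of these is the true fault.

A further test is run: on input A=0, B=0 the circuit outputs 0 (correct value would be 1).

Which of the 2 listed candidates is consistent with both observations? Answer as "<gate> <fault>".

Evaluate each candidate on input A=0, B=0:
  G2 stuck-at-1: G1=0, G2=1 [stuck-at-1], G3=1 → 1 — eliminated
  G3 stuck-at-0: G1=0, G2=1, G3=0 [stuck-at-0] → 0 — matches
Only G3 stuck-at-0 reproduces the observed 0.

G3 stuck-at-0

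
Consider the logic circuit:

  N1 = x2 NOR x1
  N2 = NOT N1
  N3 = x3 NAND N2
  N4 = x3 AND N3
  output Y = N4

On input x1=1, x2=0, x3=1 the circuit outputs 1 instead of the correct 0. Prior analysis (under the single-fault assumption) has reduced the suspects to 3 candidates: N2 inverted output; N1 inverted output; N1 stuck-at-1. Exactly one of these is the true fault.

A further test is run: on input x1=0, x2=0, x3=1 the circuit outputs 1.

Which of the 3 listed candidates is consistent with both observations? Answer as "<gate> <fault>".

Evaluate each candidate on input x1=0, x2=0, x3=1:
  N2 inverted output: N1=1, N2=1 [inverted output], N3=0, N4=0 → 0 — eliminated
  N1 inverted output: N1=0 [inverted output], N2=1, N3=0, N4=0 → 0 — eliminated
  N1 stuck-at-1: N1=1 [stuck-at-1], N2=0, N3=1, N4=1 → 1 — matches
Only N1 stuck-at-1 reproduces the observed 1.

N1 stuck-at-1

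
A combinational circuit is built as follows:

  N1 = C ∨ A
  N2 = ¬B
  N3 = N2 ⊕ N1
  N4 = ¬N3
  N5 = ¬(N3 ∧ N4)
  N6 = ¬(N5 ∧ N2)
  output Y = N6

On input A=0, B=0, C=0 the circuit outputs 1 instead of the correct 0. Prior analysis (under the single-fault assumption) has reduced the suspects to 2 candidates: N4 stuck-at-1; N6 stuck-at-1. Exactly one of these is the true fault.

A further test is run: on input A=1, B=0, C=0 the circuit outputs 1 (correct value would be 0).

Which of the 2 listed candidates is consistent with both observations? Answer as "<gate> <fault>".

Evaluate each candidate on input A=1, B=0, C=0:
  N4 stuck-at-1: N1=1, N2=1, N3=0, N4=1 [stuck-at-1], N5=1, N6=0 → 0 — eliminated
  N6 stuck-at-1: N1=1, N2=1, N3=0, N4=1, N5=1, N6=1 [stuck-at-1] → 1 — matches
Only N6 stuck-at-1 reproduces the observed 1.

N6 stuck-at-1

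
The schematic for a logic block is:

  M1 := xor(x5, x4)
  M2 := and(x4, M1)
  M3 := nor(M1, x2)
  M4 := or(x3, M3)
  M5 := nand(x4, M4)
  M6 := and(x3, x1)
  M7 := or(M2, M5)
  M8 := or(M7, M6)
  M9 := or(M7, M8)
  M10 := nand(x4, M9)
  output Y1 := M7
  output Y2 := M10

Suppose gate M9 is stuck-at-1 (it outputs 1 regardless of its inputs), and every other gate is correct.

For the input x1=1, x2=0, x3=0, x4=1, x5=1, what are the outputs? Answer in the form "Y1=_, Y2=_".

Y1=0, Y2=0

Propagate with M9 forced: M1=0, M2=0, M3=1, M4=1, M5=0, M6=0, M7=0, M8=0, M9=1 [stuck-at-1], M10=0.
So the outputs are Y1=0, Y2=0. (Without the fault they would be Y1=0, Y2=1.)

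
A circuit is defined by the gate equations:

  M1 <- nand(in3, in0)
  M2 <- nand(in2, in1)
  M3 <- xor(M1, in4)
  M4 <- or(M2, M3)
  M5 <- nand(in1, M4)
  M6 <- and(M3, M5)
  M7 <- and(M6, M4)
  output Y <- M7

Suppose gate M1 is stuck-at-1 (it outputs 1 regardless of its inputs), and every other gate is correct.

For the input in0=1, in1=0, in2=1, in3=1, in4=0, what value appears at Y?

1

Propagate with M1 forced: M1=1 [stuck-at-1], M2=1, M3=1, M4=1, M5=1, M6=1, M7=1.
So Y = 1. (Without the fault it would be 0.)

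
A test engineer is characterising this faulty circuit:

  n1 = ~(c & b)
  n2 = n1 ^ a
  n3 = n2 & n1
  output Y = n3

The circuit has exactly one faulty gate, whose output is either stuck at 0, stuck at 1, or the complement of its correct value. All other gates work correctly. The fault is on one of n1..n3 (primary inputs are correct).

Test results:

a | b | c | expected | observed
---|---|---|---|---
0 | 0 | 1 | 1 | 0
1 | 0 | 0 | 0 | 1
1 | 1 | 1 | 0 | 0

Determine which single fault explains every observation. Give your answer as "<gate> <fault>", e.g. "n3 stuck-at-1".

Fault-free values for test 1 (a=0, b=0, c=1): n1=1, n2=1, n3=1, giving Y=1. Observed 0.
Test 1: faults giving observed 0 are {n1 stuck-at-0, n1 inverted output, n2 stuck-at-0, n2 inverted output, n3 stuck-at-0, n3 inverted output}.
Test 2 (a=1, b=0, c=0): fault-free n1=1, n2=0, n3=0 → 0; observed 1. Eliminates n1 stuck-at-0, n1 inverted output, n2 stuck-at-0, n3 stuck-at-0.
Test 3 (a=1, b=1, c=1): fault-free n1=0, n2=1, n3=0 → 0; observed 0. Eliminates n3 inverted output.
Only n2 inverted output is consistent with every test.

n2 inverted output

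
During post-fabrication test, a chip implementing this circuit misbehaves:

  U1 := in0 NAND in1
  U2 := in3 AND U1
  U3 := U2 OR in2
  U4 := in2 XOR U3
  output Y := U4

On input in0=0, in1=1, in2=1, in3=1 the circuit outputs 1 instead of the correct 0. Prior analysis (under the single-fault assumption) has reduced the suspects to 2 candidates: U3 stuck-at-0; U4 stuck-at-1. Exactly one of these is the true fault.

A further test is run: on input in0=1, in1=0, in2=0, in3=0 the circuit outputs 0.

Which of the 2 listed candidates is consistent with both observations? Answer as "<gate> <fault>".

U3 stuck-at-0

Evaluate each candidate on input in0=1, in1=0, in2=0, in3=0:
  U3 stuck-at-0: U1=1, U2=0, U3=0 [stuck-at-0], U4=0 → 0 — matches
  U4 stuck-at-1: U1=1, U2=0, U3=0, U4=1 [stuck-at-1] → 1 — eliminated
Only U3 stuck-at-0 reproduces the observed 0.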